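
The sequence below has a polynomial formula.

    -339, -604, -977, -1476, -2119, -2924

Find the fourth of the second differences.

-162

First differences: -265, -373, -499, -643, -805
Second differences: -108, -126, -144, -162
Third differences: -18, -18, -18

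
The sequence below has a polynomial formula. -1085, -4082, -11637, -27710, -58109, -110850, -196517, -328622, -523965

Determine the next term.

-802994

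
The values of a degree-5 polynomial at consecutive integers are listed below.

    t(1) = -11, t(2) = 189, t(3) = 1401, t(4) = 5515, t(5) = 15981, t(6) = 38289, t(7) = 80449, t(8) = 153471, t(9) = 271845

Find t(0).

Δ: 200  1212  4114  10466  22308  42160  73022  118374
Δ²: 1012  2902  6352  11842  19852  30862  45352
Δ³: 1890  3450  5490  8010  11010  14490
Δ⁴: 1560  2040  2520  3000  3480
Δ⁵: 480  480  480  480
The fifth differences are constant at 480.
Work back: 1560 − 480 = 1080;  1890 − 1080 = 810;  1012 − 810 = 202;  200 − 202 = -2;  -11 + 2 = -9

-9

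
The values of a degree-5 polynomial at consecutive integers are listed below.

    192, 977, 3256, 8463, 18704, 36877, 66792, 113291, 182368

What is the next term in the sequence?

First differences: 785, 2279, 5207, 10241, 18173, 29915, 46499, 69077
Second differences: 1494, 2928, 5034, 7932, 11742, 16584, 22578
Third differences: 1434, 2106, 2898, 3810, 4842, 5994
Fourth differences: 672, 792, 912, 1032, 1152
Fifth differences: 120, 120, 120, 120
Constant fifth difference = 120, so extend:
1152 + 120 = 1272;  5994 + 1272 = 7266;  22578 + 7266 = 29844;  69077 + 29844 = 98921;  182368 + 98921 = 281289

281289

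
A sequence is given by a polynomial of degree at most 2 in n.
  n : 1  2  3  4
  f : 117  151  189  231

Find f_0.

Δ: 34  38  42
Δ²: 4  4
The second differences are constant at 4.
Work back: 34 − 4 = 30;  117 − 30 = 87

87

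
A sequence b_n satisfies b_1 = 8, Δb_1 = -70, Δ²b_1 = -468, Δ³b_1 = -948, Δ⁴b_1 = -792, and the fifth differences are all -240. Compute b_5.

-7664

Build the table forward from the leading diagonal:
Δ⁵: -240  -240  -240  -240  -240
Δ⁴: -792  -1032  -1272  -1512  -1752
Δ³: -948  -1740  -2772  -4044  -5556
Δ²: -468  -1416  -3156  -5928  -9972
Δ: -70  -538  -1954  -5110  -11038
b: 8  -62  -600  -2554  -7664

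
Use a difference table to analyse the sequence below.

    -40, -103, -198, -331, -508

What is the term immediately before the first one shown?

-3

-63, -95, -133, -177
-32, -38, -44
-6, -6
The third differences are constant at -6.
Work back: -32 + 6 = -26;  -63 + 26 = -37;  -40 + 37 = -3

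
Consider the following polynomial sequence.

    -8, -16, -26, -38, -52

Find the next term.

D1: -8, -10, -12, -14
D2: -2, -2, -2
Constant second difference = -2, so extend:
-14 − 2 = -16;  -52 − 16 = -68

-68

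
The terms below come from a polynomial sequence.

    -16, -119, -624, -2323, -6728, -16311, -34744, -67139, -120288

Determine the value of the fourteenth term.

-103 , -505 , -1699 , -4405 , -9583 , -18433 , -32395 , -53149
-402 , -1194 , -2706 , -5178 , -8850 , -13962 , -20754
-792 , -1512 , -2472 , -3672 , -5112 , -6792
-720 , -960 , -1200 , -1440 , -1680
-240 , -240 , -240 , -240
Fifth differences constant at -240.
-1680 − 240 = -1920;  -6792 − 1920 = -8712;  -20754 − 8712 = -29466;  -53149 − 29466 = -82615;  -120288 − 82615 = -202903
-1920 − 240 = -2160;  -8712 − 2160 = -10872;  -29466 − 10872 = -40338;  -82615 − 40338 = -122953;  -202903 − 122953 = -325856
-2160 − 240 = -2400;  -10872 − 2400 = -13272;  -40338 − 13272 = -53610;  -122953 − 53610 = -176563;  -325856 − 176563 = -502419
-2400 − 240 = -2640;  -13272 − 2640 = -15912;  -53610 − 15912 = -69522;  -176563 − 69522 = -246085;  -502419 − 246085 = -748504
-2640 − 240 = -2880;  -15912 − 2880 = -18792;  -69522 − 18792 = -88314;  -246085 − 88314 = -334399;  -748504 − 334399 = -1082903

-1082903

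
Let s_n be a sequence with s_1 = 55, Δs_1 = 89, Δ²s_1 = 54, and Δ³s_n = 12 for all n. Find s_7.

1639

Build the table forward from the leading diagonal:
Third differences: 12  12  12  12  12  12  12
Second differences: 54  66  78  90  102  114  126
First differences: 89  143  209  287  377  479  593
s: 55  144  287  496  783  1160  1639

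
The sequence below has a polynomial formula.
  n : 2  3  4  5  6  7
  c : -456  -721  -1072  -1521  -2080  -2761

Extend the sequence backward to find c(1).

Δ: -265, -351, -449, -559, -681
Δ²: -86, -98, -110, -122
Δ³: -12, -12, -12
The third differences are constant at -12.
Work back: -86 + 12 = -74;  -265 + 74 = -191;  -456 + 191 = -265

-265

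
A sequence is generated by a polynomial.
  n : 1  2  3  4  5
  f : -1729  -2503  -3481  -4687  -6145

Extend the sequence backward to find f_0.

Δ: -774, -978, -1206, -1458
Δ²: -204, -228, -252
Δ³: -24, -24
The third differences are constant at -24.
Work back: -204 + 24 = -180;  -774 + 180 = -594;  -1729 + 594 = -1135

-1135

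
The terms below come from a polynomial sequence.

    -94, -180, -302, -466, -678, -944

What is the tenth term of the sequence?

D1: -86 , -122 , -164 , -212 , -266
D2: -36 , -42 , -48 , -54
D3: -6 , -6 , -6
The third differences are constant (-6).
-54 − 6 = -60;  -266 − 60 = -326;  -944 − 326 = -1270
-60 − 6 = -66;  -326 − 66 = -392;  -1270 − 392 = -1662
-66 − 6 = -72;  -392 − 72 = -464;  -1662 − 464 = -2126
-72 − 6 = -78;  -464 − 78 = -542;  -2126 − 542 = -2668

-2668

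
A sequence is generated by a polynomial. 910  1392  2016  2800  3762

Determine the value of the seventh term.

Δ: 482, 624, 784, 962
Δ²: 142, 160, 178
Δ³: 18, 18
Third differences constant at 18.
178 + 18 = 196;  962 + 196 = 1158;  3762 + 1158 = 4920
196 + 18 = 214;  1158 + 214 = 1372;  4920 + 1372 = 6292

6292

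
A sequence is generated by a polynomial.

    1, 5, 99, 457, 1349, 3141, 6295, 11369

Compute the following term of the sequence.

D1: 4  94  358  892  1792  3154  5074
D2: 90  264  534  900  1362  1920
D3: 174  270  366  462  558
D4: 96  96  96  96
Fourth differences constant at 96.
558 + 96 = 654;  1920 + 654 = 2574;  5074 + 2574 = 7648;  11369 + 7648 = 19017

19017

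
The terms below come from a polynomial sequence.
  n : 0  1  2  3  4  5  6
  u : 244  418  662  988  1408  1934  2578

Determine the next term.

3352

Δ: 174 , 244 , 326 , 420 , 526 , 644
Δ²: 70 , 82 , 94 , 106 , 118
Δ³: 12 , 12 , 12 , 12
Third differences constant at 12.
118 + 12 = 130;  644 + 130 = 774;  2578 + 774 = 3352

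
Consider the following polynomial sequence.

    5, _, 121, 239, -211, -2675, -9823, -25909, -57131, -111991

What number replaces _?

17

Using the last 8 terms:
D1: 118  -450  -2464  -7148  -16086  -31222  -54860
D2: -568  -2014  -4684  -8938  -15136  -23638
D3: -1446  -2670  -4254  -6198  -8502
D4: -1224  -1584  -1944  -2304
D5: -360  -360  -360
Constant fifth difference = -360.
Extend backward: -1224 + 360 = -864;  -1446 + 864 = -582;  -568 + 582 = 14;  118 − 14 = 104;  121 − 104 = 17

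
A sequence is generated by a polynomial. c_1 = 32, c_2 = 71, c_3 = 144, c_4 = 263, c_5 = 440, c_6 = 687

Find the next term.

First differences: 39  73  119  177  247
Second differences: 34  46  58  70
Third differences: 12  12  12
Constant third difference = 12, so extend:
70 + 12 = 82;  247 + 82 = 329;  687 + 329 = 1016

1016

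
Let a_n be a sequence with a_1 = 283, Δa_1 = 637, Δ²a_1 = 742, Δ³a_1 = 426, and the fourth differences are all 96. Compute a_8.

38594

Build the table forward from the leading diagonal:
D4: 96  96  96  96  96  96  96  96
D3: 426  522  618  714  810  906  1002  1098
D2: 742  1168  1690  2308  3022  3832  4738  5740
D1: 637  1379  2547  4237  6545  9567  13399  18137
a: 283  920  2299  4846  9083  15628  25195  38594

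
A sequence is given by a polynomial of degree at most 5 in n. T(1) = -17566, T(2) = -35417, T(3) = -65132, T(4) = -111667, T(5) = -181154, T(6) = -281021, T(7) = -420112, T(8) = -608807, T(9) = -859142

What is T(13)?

Δ: -17851, -29715, -46535, -69487, -99867, -139091, -188695, -250335
Δ²: -11864, -16820, -22952, -30380, -39224, -49604, -61640
Δ³: -4956, -6132, -7428, -8844, -10380, -12036
Δ⁴: -1176, -1296, -1416, -1536, -1656
Δ⁵: -120, -120, -120, -120
Constant fifth difference = -120, so extend:
-1656 − 120 = -1776;  -12036 − 1776 = -13812;  -61640 − 13812 = -75452;  -250335 − 75452 = -325787;  -859142 − 325787 = -1184929
-1776 − 120 = -1896;  -13812 − 1896 = -15708;  -75452 − 15708 = -91160;  -325787 − 91160 = -416947;  -1184929 − 416947 = -1601876
-1896 − 120 = -2016;  -15708 − 2016 = -17724;  -91160 − 17724 = -108884;  -416947 − 108884 = -525831;  -1601876 − 525831 = -2127707
-2016 − 120 = -2136;  -17724 − 2136 = -19860;  -108884 − 19860 = -128744;  -525831 − 128744 = -654575;  -2127707 − 654575 = -2782282

-2782282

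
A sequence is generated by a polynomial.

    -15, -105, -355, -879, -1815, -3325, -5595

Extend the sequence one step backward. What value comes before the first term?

5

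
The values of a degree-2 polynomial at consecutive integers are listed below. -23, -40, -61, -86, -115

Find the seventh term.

-185

Δ: -17  -21  -25  -29
Δ²: -4  -4  -4
The second differences are constant (-4).
-29 − 4 = -33;  -115 − 33 = -148
-33 − 4 = -37;  -148 − 37 = -185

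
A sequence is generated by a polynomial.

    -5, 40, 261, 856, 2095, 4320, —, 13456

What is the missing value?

7945

Using the first 6 terms:
Δ: 45  221  595  1239  2225
Δ²: 176  374  644  986
Δ³: 198  270  342
Δ⁴: 72  72
Constant fourth difference = 72.
Extend forward: 342 + 72 = 414;  986 + 414 = 1400;  2225 + 1400 = 3625;  4320 + 3625 = 7945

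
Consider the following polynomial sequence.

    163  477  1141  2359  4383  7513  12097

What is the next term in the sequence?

314  664  1218  2024  3130  4584
350  554  806  1106  1454
204  252  300  348
48  48  48
Constant fourth difference = 48, so extend:
348 + 48 = 396;  1454 + 396 = 1850;  4584 + 1850 = 6434;  12097 + 6434 = 18531

18531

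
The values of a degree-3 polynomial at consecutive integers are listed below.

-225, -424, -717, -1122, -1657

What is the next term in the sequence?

-2340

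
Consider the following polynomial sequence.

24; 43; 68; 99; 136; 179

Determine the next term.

19, 25, 31, 37, 43
6, 6, 6, 6
Constant second difference = 6, so extend:
43 + 6 = 49;  179 + 49 = 228

228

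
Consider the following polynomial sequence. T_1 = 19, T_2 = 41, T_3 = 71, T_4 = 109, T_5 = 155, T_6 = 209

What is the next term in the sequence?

First differences: 22, 30, 38, 46, 54
Second differences: 8, 8, 8, 8
Second differences constant at 8.
54 + 8 = 62;  209 + 62 = 271

271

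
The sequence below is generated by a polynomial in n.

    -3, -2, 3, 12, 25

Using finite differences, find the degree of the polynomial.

First differences: 1, 5, 9, 13
Second differences: 4, 4, 4
The second differences are constant, so the polynomial has degree 2.

2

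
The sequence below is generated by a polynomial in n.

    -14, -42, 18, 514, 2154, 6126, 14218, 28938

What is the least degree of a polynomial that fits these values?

5

-28, 60, 496, 1640, 3972, 8092, 14720
88, 436, 1144, 2332, 4120, 6628
348, 708, 1188, 1788, 2508
360, 480, 600, 720
120, 120, 120
The fifth differences are constant, so the polynomial has degree 5.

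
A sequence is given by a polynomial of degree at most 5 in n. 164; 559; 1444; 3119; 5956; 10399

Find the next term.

16964

D1: 395, 885, 1675, 2837, 4443
D2: 490, 790, 1162, 1606
D3: 300, 372, 444
D4: 72, 72
Constant fourth difference = 72, so extend:
444 + 72 = 516;  1606 + 516 = 2122;  4443 + 2122 = 6565;  10399 + 6565 = 16964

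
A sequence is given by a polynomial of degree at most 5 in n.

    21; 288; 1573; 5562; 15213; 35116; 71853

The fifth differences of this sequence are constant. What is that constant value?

First differences: 267, 1285, 3989, 9651, 19903, 36737
Second differences: 1018, 2704, 5662, 10252, 16834
Third differences: 1686, 2958, 4590, 6582
Fourth differences: 1272, 1632, 1992
Fifth differences: 360, 360

360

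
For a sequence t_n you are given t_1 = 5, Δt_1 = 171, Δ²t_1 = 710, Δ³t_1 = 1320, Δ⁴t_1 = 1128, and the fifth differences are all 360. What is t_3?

Build the table forward from the leading diagonal:
D5: 360, 360, 360
D4: 1128, 1488, 1848
D3: 1320, 2448, 3936
D2: 710, 2030, 4478
D1: 171, 881, 2911
t: 5, 176, 1057

1057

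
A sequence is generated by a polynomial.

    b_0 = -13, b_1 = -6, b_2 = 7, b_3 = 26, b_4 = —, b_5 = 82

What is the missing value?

51

Using the first 4 terms:
First differences: 7, 13, 19
Second differences: 6, 6
Constant second difference = 6.
Extend forward: 19 + 6 = 25;  26 + 25 = 51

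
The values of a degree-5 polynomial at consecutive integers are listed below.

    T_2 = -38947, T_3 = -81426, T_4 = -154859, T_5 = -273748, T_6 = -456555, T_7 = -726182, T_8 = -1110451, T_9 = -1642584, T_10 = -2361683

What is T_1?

D1: -42479, -73433, -118889, -182807, -269627, -384269, -532133, -719099
D2: -30954, -45456, -63918, -86820, -114642, -147864, -186966
D3: -14502, -18462, -22902, -27822, -33222, -39102
D4: -3960, -4440, -4920, -5400, -5880
D5: -480, -480, -480, -480
The fifth differences are constant at -480.
Work back: -3960 + 480 = -3480;  -14502 + 3480 = -11022;  -30954 + 11022 = -19932;  -42479 + 19932 = -22547;  -38947 + 22547 = -16400

-16400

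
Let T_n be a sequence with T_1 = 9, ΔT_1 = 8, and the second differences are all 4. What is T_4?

Build the table forward from the leading diagonal:
Second differences: 4, 4, 4, 4
First differences: 8, 12, 16, 20
T: 9, 17, 29, 45

45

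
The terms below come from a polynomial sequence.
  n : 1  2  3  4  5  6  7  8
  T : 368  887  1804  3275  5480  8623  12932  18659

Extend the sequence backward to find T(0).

115

First differences: 519, 917, 1471, 2205, 3143, 4309, 5727
Second differences: 398, 554, 734, 938, 1166, 1418
Third differences: 156, 180, 204, 228, 252
Fourth differences: 24, 24, 24, 24
The fourth differences are constant at 24.
Work back: 156 − 24 = 132;  398 − 132 = 266;  519 − 266 = 253;  368 − 253 = 115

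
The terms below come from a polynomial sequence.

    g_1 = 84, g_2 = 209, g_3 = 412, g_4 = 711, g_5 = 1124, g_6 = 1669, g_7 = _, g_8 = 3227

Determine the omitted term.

2364

Using the first 6 terms:
125  203  299  413  545
78  96  114  132
18  18  18
Constant third difference = 18.
Extend forward: 132 + 18 = 150;  545 + 150 = 695;  1669 + 695 = 2364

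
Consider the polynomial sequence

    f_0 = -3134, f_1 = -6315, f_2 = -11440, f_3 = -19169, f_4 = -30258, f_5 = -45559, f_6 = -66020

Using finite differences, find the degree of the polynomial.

-3181, -5125, -7729, -11089, -15301, -20461
-1944, -2604, -3360, -4212, -5160
-660, -756, -852, -948
-96, -96, -96
The fourth differences are constant, so the polynomial has degree 4.

4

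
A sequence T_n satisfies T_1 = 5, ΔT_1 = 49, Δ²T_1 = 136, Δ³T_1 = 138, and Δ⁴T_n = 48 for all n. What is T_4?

Build the table forward from the leading diagonal:
D4: 48, 48, 48, 48
D3: 138, 186, 234, 282
D2: 136, 274, 460, 694
D1: 49, 185, 459, 919
T: 5, 54, 239, 698

698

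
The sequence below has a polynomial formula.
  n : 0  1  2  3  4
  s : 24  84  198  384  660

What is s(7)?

2208

First differences: 60, 114, 186, 276
Second differences: 54, 72, 90
Third differences: 18, 18
Third differences constant at 18.
90 + 18 = 108;  276 + 108 = 384;  660 + 384 = 1044
108 + 18 = 126;  384 + 126 = 510;  1044 + 510 = 1554
126 + 18 = 144;  510 + 144 = 654;  1554 + 654 = 2208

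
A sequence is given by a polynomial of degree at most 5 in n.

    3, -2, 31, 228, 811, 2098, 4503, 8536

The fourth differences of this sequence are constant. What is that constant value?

96

D1: -5, 33, 197, 583, 1287, 2405, 4033
D2: 38, 164, 386, 704, 1118, 1628
D3: 126, 222, 318, 414, 510
D4: 96, 96, 96, 96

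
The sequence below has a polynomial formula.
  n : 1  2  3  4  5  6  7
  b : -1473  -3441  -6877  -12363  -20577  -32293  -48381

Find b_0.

D1: -1968, -3436, -5486, -8214, -11716, -16088
D2: -1468, -2050, -2728, -3502, -4372
D3: -582, -678, -774, -870
D4: -96, -96, -96
The fourth differences are constant at -96.
Work back: -582 + 96 = -486;  -1468 + 486 = -982;  -1968 + 982 = -986;  -1473 + 986 = -487

-487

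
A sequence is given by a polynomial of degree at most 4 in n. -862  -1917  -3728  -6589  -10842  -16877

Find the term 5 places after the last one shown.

Δ: -1055 , -1811 , -2861 , -4253 , -6035
Δ²: -756 , -1050 , -1392 , -1782
Δ³: -294 , -342 , -390
Δ⁴: -48 , -48
Constant fourth difference = -48, so extend:
-390 − 48 = -438;  -1782 − 438 = -2220;  -6035 − 2220 = -8255;  -16877 − 8255 = -25132
-438 − 48 = -486;  -2220 − 486 = -2706;  -8255 − 2706 = -10961;  -25132 − 10961 = -36093
-486 − 48 = -534;  -2706 − 534 = -3240;  -10961 − 3240 = -14201;  -36093 − 14201 = -50294
-534 − 48 = -582;  -3240 − 582 = -3822;  -14201 − 3822 = -18023;  -50294 − 18023 = -68317
-582 − 48 = -630;  -3822 − 630 = -4452;  -18023 − 4452 = -22475;  -68317 − 22475 = -90792

-90792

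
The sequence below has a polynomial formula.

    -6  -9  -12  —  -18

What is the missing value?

Using the first 3 terms:
Δ: -3  -3
Constant first difference = -3.
Extend forward: -12 − 3 = -15

-15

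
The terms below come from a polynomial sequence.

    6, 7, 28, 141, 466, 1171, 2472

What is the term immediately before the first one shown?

1

1, 21, 113, 325, 705, 1301
20, 92, 212, 380, 596
72, 120, 168, 216
48, 48, 48
The fourth differences are constant at 48.
Work back: 72 − 48 = 24;  20 − 24 = -4;  1 + 4 = 5;  6 − 5 = 1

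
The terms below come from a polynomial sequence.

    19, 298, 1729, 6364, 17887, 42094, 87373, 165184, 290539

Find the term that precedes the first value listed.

-8

279  1431  4635  11523  24207  45279  77811  125355
1152  3204  6888  12684  21072  32532  47544
2052  3684  5796  8388  11460  15012
1632  2112  2592  3072  3552
480  480  480  480
The fifth differences are constant at 480.
Work back: 1632 − 480 = 1152;  2052 − 1152 = 900;  1152 − 900 = 252;  279 − 252 = 27;  19 − 27 = -8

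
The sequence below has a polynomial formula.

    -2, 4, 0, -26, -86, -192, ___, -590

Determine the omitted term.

-356

Using the first 6 terms:
D1: 6, -4, -26, -60, -106
D2: -10, -22, -34, -46
D3: -12, -12, -12
Constant third difference = -12.
Extend forward: -46 − 12 = -58;  -106 − 58 = -164;  -192 − 164 = -356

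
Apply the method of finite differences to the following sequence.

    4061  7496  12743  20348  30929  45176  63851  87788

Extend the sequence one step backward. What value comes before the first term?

3435, 5247, 7605, 10581, 14247, 18675, 23937
1812, 2358, 2976, 3666, 4428, 5262
546, 618, 690, 762, 834
72, 72, 72, 72
The fourth differences are constant at 72.
Work back: 546 − 72 = 474;  1812 − 474 = 1338;  3435 − 1338 = 2097;  4061 − 2097 = 1964

1964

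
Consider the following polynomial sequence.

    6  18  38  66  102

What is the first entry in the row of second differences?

Δ: 12, 20, 28, 36
Δ²: 8, 8, 8

8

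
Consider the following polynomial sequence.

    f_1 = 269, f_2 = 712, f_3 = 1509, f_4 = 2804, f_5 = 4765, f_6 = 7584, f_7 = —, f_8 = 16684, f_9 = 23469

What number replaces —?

11477

Using the first 6 terms:
First differences: 443  797  1295  1961  2819
Second differences: 354  498  666  858
Third differences: 144  168  192
Fourth differences: 24  24
Constant fourth difference = 24.
Extend forward: 192 + 24 = 216;  858 + 216 = 1074;  2819 + 1074 = 3893;  7584 + 3893 = 11477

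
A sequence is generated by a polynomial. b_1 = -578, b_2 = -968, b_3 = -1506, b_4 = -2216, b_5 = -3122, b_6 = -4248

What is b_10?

-390, -538, -710, -906, -1126
-148, -172, -196, -220
-24, -24, -24
Constant third difference = -24, so extend:
-220 − 24 = -244;  -1126 − 244 = -1370;  -4248 − 1370 = -5618
-244 − 24 = -268;  -1370 − 268 = -1638;  -5618 − 1638 = -7256
-268 − 24 = -292;  -1638 − 292 = -1930;  -7256 − 1930 = -9186
-292 − 24 = -316;  -1930 − 316 = -2246;  -9186 − 2246 = -11432

-11432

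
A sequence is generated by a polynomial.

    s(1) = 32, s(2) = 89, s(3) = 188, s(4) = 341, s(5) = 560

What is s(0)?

57  99  153  219
42  54  66
12  12
The third differences are constant at 12.
Work back: 42 − 12 = 30;  57 − 30 = 27;  32 − 27 = 5

5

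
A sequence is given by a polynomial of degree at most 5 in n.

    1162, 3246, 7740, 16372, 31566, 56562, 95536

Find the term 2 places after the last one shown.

First differences: 2084, 4494, 8632, 15194, 24996, 38974
Second differences: 2410, 4138, 6562, 9802, 13978
Third differences: 1728, 2424, 3240, 4176
Fourth differences: 696, 816, 936
Fifth differences: 120, 120
Fifth differences constant at 120.
936 + 120 = 1056;  4176 + 1056 = 5232;  13978 + 5232 = 19210;  38974 + 19210 = 58184;  95536 + 58184 = 153720
1056 + 120 = 1176;  5232 + 1176 = 6408;  19210 + 6408 = 25618;  58184 + 25618 = 83802;  153720 + 83802 = 237522

237522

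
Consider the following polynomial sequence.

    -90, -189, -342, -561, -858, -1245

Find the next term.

D1: -99 , -153 , -219 , -297 , -387
D2: -54 , -66 , -78 , -90
D3: -12 , -12 , -12
The third differences are constant (-12).
-90 − 12 = -102;  -387 − 102 = -489;  -1245 − 489 = -1734

-1734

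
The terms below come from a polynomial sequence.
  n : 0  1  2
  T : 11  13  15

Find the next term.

First differences: 2  2
Constant first difference = 2, so extend:
15 + 2 = 17

17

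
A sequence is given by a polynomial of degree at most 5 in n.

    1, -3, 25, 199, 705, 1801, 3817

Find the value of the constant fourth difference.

D1: -4, 28, 174, 506, 1096, 2016
D2: 32, 146, 332, 590, 920
D3: 114, 186, 258, 330
D4: 72, 72, 72

72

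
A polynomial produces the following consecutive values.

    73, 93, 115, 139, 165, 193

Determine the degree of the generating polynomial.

First differences: 20, 22, 24, 26, 28
Second differences: 2, 2, 2, 2
The second differences are constant, so the polynomial has degree 2.

2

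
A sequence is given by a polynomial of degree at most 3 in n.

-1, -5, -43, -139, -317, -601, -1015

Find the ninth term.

-2329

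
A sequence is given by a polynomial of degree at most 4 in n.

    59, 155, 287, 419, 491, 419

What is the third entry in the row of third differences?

D1: 96, 132, 132, 72, -72
D2: 36, 0, -60, -144
D3: -36, -60, -84
D4: -24, -24

-84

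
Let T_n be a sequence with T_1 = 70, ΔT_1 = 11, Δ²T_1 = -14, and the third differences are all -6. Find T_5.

Build the table forward from the leading diagonal:
Third differences: -6, -6, -6, -6, -6
Second differences: -14, -20, -26, -32, -38
First differences: 11, -3, -23, -49, -81
T: 70, 81, 78, 55, 6

6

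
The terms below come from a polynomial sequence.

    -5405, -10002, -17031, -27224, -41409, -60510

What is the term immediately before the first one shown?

-2604

D1: -4597, -7029, -10193, -14185, -19101
D2: -2432, -3164, -3992, -4916
D3: -732, -828, -924
D4: -96, -96
The fourth differences are constant at -96.
Work back: -732 + 96 = -636;  -2432 + 636 = -1796;  -4597 + 1796 = -2801;  -5405 + 2801 = -2604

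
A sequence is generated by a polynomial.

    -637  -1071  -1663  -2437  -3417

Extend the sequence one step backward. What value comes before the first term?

-337

D1: -434, -592, -774, -980
D2: -158, -182, -206
D3: -24, -24
The third differences are constant at -24.
Work back: -158 + 24 = -134;  -434 + 134 = -300;  -637 + 300 = -337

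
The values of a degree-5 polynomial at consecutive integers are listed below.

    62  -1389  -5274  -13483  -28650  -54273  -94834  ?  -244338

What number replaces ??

-155919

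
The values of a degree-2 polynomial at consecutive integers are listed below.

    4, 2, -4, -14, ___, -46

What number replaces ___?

Using the first 4 terms:
First differences: -2, -6, -10
Second differences: -4, -4
Constant second difference = -4.
Extend forward: -10 − 4 = -14;  -14 − 14 = -28

-28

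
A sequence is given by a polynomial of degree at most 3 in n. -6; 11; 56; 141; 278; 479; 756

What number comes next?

1121

First differences: 17 , 45 , 85 , 137 , 201 , 277
Second differences: 28 , 40 , 52 , 64 , 76
Third differences: 12 , 12 , 12 , 12
Constant third difference = 12, so extend:
76 + 12 = 88;  277 + 88 = 365;  756 + 365 = 1121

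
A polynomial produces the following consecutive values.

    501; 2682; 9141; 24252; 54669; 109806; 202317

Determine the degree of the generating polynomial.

5

2181, 6459, 15111, 30417, 55137, 92511
4278, 8652, 15306, 24720, 37374
4374, 6654, 9414, 12654
2280, 2760, 3240
480, 480
The fifth differences are constant, so the polynomial has degree 5.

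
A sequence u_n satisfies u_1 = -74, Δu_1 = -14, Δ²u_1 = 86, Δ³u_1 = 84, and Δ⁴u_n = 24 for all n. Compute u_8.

5414

Build the table forward from the leading diagonal:
Fourth differences: 24  24  24  24  24  24  24  24
Third differences: 84  108  132  156  180  204  228  252
Second differences: 86  170  278  410  566  746  950  1178
First differences: -14  72  242  520  930  1496  2242  3192
u: -74  -88  -16  226  746  1676  3172  5414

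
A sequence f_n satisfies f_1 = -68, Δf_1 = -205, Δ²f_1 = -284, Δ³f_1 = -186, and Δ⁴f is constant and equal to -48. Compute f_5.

Build the table forward from the leading diagonal:
Fourth differences: -48  -48  -48  -48  -48
Third differences: -186  -234  -282  -330  -378
Second differences: -284  -470  -704  -986  -1316
First differences: -205  -489  -959  -1663  -2649
f: -68  -273  -762  -1721  -3384

-3384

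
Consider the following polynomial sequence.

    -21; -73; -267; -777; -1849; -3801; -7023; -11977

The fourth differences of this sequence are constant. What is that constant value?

First differences: -52, -194, -510, -1072, -1952, -3222, -4954
Second differences: -142, -316, -562, -880, -1270, -1732
Third differences: -174, -246, -318, -390, -462
Fourth differences: -72, -72, -72, -72

-72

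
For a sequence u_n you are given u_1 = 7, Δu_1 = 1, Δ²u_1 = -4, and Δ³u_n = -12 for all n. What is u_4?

-14

Build the table forward from the leading diagonal:
D3: -12, -12, -12, -12
D2: -4, -16, -28, -40
D1: 1, -3, -19, -47
u: 7, 8, 5, -14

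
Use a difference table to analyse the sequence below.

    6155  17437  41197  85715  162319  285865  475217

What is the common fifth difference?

480

Δ: 11282, 23760, 44518, 76604, 123546, 189352
Δ²: 12478, 20758, 32086, 46942, 65806
Δ³: 8280, 11328, 14856, 18864
Δ⁴: 3048, 3528, 4008
Δ⁵: 480, 480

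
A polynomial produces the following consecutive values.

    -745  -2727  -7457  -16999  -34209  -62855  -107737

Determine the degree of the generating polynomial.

D1: -1982, -4730, -9542, -17210, -28646, -44882
D2: -2748, -4812, -7668, -11436, -16236
D3: -2064, -2856, -3768, -4800
D4: -792, -912, -1032
D5: -120, -120
The fifth differences are constant, so the polynomial has degree 5.

5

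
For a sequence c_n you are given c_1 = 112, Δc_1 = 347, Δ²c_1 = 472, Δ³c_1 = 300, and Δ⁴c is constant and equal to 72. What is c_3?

Build the table forward from the leading diagonal:
Fourth differences: 72, 72, 72
Third differences: 300, 372, 444
Second differences: 472, 772, 1144
First differences: 347, 819, 1591
c: 112, 459, 1278

1278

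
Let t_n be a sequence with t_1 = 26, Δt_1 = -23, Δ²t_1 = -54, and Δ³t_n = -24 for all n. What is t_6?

-869

Build the table forward from the leading diagonal:
D3: -24, -24, -24, -24, -24, -24
D2: -54, -78, -102, -126, -150, -174
D1: -23, -77, -155, -257, -383, -533
t: 26, 3, -74, -229, -486, -869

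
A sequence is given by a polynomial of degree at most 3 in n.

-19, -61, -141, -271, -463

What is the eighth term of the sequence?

-1531

-42, -80, -130, -192
-38, -50, -62
-12, -12
The third differences are constant (-12).
-62 − 12 = -74;  -192 − 74 = -266;  -463 − 266 = -729
-74 − 12 = -86;  -266 − 86 = -352;  -729 − 352 = -1081
-86 − 12 = -98;  -352 − 98 = -450;  -1081 − 450 = -1531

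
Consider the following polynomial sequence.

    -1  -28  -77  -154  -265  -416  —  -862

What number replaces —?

Using the first 6 terms:
-27, -49, -77, -111, -151
-22, -28, -34, -40
-6, -6, -6
Constant third difference = -6.
Extend forward: -40 − 6 = -46;  -151 − 46 = -197;  -416 − 197 = -613

-613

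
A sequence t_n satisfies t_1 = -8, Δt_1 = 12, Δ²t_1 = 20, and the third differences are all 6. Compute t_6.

Build the table forward from the leading diagonal:
D3: 6, 6, 6, 6, 6, 6
D2: 20, 26, 32, 38, 44, 50
D1: 12, 32, 58, 90, 128, 172
t: -8, 4, 36, 94, 184, 312

312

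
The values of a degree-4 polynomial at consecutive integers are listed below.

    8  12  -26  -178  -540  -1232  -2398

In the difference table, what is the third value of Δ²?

First differences: 4, -38, -152, -362, -692, -1166
Second differences: -42, -114, -210, -330, -474
Third differences: -72, -96, -120, -144
Fourth differences: -24, -24, -24

-210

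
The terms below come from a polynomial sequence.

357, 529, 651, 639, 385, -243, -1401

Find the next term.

-3269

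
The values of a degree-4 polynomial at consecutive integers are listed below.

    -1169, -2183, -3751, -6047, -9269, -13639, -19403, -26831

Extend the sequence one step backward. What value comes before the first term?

Δ: -1014, -1568, -2296, -3222, -4370, -5764, -7428
Δ²: -554, -728, -926, -1148, -1394, -1664
Δ³: -174, -198, -222, -246, -270
Δ⁴: -24, -24, -24, -24
The fourth differences are constant at -24.
Work back: -174 + 24 = -150;  -554 + 150 = -404;  -1014 + 404 = -610;  -1169 + 610 = -559

-559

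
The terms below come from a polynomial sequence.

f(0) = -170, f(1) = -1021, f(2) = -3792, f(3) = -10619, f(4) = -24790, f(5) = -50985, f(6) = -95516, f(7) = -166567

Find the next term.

D1: -851 , -2771 , -6827 , -14171 , -26195 , -44531 , -71051
D2: -1920 , -4056 , -7344 , -12024 , -18336 , -26520
D3: -2136 , -3288 , -4680 , -6312 , -8184
D4: -1152 , -1392 , -1632 , -1872
D5: -240 , -240 , -240
The fifth differences are constant (-240).
-1872 − 240 = -2112;  -8184 − 2112 = -10296;  -26520 − 10296 = -36816;  -71051 − 36816 = -107867;  -166567 − 107867 = -274434

-274434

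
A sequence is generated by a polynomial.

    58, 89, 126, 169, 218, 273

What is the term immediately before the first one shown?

33

D1: 31  37  43  49  55
D2: 6  6  6  6
The second differences are constant at 6.
Work back: 31 − 6 = 25;  58 − 25 = 33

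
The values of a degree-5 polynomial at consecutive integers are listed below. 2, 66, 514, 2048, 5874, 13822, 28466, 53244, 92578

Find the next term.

151994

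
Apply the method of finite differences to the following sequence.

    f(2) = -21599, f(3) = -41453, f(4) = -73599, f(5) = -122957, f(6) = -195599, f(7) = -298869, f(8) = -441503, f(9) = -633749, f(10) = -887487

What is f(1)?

-10149

Δ: -19854  -32146  -49358  -72642  -103270  -142634  -192246  -253738
Δ²: -12292  -17212  -23284  -30628  -39364  -49612  -61492
Δ³: -4920  -6072  -7344  -8736  -10248  -11880
Δ⁴: -1152  -1272  -1392  -1512  -1632
Δ⁵: -120  -120  -120  -120
The fifth differences are constant at -120.
Work back: -1152 + 120 = -1032;  -4920 + 1032 = -3888;  -12292 + 3888 = -8404;  -19854 + 8404 = -11450;  -21599 + 11450 = -10149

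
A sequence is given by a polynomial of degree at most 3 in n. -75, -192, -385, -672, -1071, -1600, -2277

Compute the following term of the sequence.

-3120

-117, -193, -287, -399, -529, -677
-76, -94, -112, -130, -148
-18, -18, -18, -18
Third differences constant at -18.
-148 − 18 = -166;  -677 − 166 = -843;  -2277 − 843 = -3120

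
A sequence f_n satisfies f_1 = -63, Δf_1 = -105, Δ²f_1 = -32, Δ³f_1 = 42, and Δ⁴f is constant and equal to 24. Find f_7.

27

Build the table forward from the leading diagonal:
Fourth differences: 24  24  24  24  24  24  24
Third differences: 42  66  90  114  138  162  186
Second differences: -32  10  76  166  280  418  580
First differences: -105  -137  -127  -51  115  395  813
f: -63  -168  -305  -432  -483  -368  27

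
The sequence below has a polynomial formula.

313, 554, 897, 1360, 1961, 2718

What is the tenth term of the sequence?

First differences: 241, 343, 463, 601, 757
Second differences: 102, 120, 138, 156
Third differences: 18, 18, 18
The third differences are constant (18).
156 + 18 = 174;  757 + 174 = 931;  2718 + 931 = 3649
174 + 18 = 192;  931 + 192 = 1123;  3649 + 1123 = 4772
192 + 18 = 210;  1123 + 210 = 1333;  4772 + 1333 = 6105
210 + 18 = 228;  1333 + 228 = 1561;  6105 + 1561 = 7666

7666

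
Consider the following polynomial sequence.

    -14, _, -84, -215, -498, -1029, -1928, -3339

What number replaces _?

Using the last 6 terms:
Δ: -131  -283  -531  -899  -1411
Δ²: -152  -248  -368  -512
Δ³: -96  -120  -144
Δ⁴: -24  -24
Constant fourth difference = -24.
Extend backward: -96 + 24 = -72;  -152 + 72 = -80;  -131 + 80 = -51;  -84 + 51 = -33

-33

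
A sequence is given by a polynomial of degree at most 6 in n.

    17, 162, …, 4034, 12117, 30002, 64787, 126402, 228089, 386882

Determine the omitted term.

Using the last 7 terms:
8083  17885  34785  61615  101687  158793
9802  16900  26830  40072  57106
7098  9930  13242  17034
2832  3312  3792
480  480
Constant fifth difference = 480.
Extend backward: 2832 − 480 = 2352;  7098 − 2352 = 4746;  9802 − 4746 = 5056;  8083 − 5056 = 3027;  4034 − 3027 = 1007

1007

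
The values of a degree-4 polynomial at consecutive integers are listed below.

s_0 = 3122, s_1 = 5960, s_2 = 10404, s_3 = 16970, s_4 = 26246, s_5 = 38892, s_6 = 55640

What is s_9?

First differences: 2838 , 4444 , 6566 , 9276 , 12646 , 16748
Second differences: 1606 , 2122 , 2710 , 3370 , 4102
Third differences: 516 , 588 , 660 , 732
Fourth differences: 72 , 72 , 72
Fourth differences constant at 72.
732 + 72 = 804;  4102 + 804 = 4906;  16748 + 4906 = 21654;  55640 + 21654 = 77294
804 + 72 = 876;  4906 + 876 = 5782;  21654 + 5782 = 27436;  77294 + 27436 = 104730
876 + 72 = 948;  5782 + 948 = 6730;  27436 + 6730 = 34166;  104730 + 34166 = 138896

138896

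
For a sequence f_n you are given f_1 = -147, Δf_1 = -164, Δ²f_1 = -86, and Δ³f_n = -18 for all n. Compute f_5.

-1391

Build the table forward from the leading diagonal:
Third differences: -18, -18, -18, -18, -18
Second differences: -86, -104, -122, -140, -158
First differences: -164, -250, -354, -476, -616
f: -147, -311, -561, -915, -1391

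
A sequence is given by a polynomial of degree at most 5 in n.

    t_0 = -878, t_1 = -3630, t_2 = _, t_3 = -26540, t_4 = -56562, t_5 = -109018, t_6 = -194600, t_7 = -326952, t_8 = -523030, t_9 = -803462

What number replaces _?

-10852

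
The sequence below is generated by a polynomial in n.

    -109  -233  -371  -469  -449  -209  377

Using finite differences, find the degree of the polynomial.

First differences: -124, -138, -98, 20, 240, 586
Second differences: -14, 40, 118, 220, 346
Third differences: 54, 78, 102, 126
Fourth differences: 24, 24, 24
The fourth differences are constant, so the polynomial has degree 4.

4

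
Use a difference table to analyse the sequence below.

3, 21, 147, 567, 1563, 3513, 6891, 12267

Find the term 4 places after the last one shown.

68511

Δ: 18 , 126 , 420 , 996 , 1950 , 3378 , 5376
Δ²: 108 , 294 , 576 , 954 , 1428 , 1998
Δ³: 186 , 282 , 378 , 474 , 570
Δ⁴: 96 , 96 , 96 , 96
Fourth differences constant at 96.
570 + 96 = 666;  1998 + 666 = 2664;  5376 + 2664 = 8040;  12267 + 8040 = 20307
666 + 96 = 762;  2664 + 762 = 3426;  8040 + 3426 = 11466;  20307 + 11466 = 31773
762 + 96 = 858;  3426 + 858 = 4284;  11466 + 4284 = 15750;  31773 + 15750 = 47523
858 + 96 = 954;  4284 + 954 = 5238;  15750 + 5238 = 20988;  47523 + 20988 = 68511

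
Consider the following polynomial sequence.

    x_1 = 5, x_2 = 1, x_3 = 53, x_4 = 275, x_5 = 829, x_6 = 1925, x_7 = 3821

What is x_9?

11285

First differences: -4, 52, 222, 554, 1096, 1896
Second differences: 56, 170, 332, 542, 800
Third differences: 114, 162, 210, 258
Fourth differences: 48, 48, 48
Fourth differences constant at 48.
258 + 48 = 306;  800 + 306 = 1106;  1896 + 1106 = 3002;  3821 + 3002 = 6823
306 + 48 = 354;  1106 + 354 = 1460;  3002 + 1460 = 4462;  6823 + 4462 = 11285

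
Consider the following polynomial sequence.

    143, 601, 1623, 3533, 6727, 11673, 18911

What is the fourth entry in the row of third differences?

540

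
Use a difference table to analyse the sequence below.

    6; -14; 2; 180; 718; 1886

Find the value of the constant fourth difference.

72

D1: -20, 16, 178, 538, 1168
D2: 36, 162, 360, 630
D3: 126, 198, 270
D4: 72, 72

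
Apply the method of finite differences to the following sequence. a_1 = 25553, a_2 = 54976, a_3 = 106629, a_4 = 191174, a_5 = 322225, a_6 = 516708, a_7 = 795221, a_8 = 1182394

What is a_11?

First differences: 29423, 51653, 84545, 131051, 194483, 278513, 387173
Second differences: 22230, 32892, 46506, 63432, 84030, 108660
Third differences: 10662, 13614, 16926, 20598, 24630
Fourth differences: 2952, 3312, 3672, 4032
Fifth differences: 360, 360, 360
Constant fifth difference = 360, so extend:
4032 + 360 = 4392;  24630 + 4392 = 29022;  108660 + 29022 = 137682;  387173 + 137682 = 524855;  1182394 + 524855 = 1707249
4392 + 360 = 4752;  29022 + 4752 = 33774;  137682 + 33774 = 171456;  524855 + 171456 = 696311;  1707249 + 696311 = 2403560
4752 + 360 = 5112;  33774 + 5112 = 38886;  171456 + 38886 = 210342;  696311 + 210342 = 906653;  2403560 + 906653 = 3310213

3310213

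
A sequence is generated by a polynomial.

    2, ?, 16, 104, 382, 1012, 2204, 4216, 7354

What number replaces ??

4

Using the last 7 terms:
D1: 88, 278, 630, 1192, 2012, 3138
D2: 190, 352, 562, 820, 1126
D3: 162, 210, 258, 306
D4: 48, 48, 48
Constant fourth difference = 48.
Extend backward: 162 − 48 = 114;  190 − 114 = 76;  88 − 76 = 12;  16 − 12 = 4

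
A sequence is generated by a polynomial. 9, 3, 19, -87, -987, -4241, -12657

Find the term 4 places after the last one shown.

Δ: -6, 16, -106, -900, -3254, -8416
Δ²: 22, -122, -794, -2354, -5162
Δ³: -144, -672, -1560, -2808
Δ⁴: -528, -888, -1248
Δ⁵: -360, -360
Constant fifth difference = -360, so extend:
-1248 − 360 = -1608;  -2808 − 1608 = -4416;  -5162 − 4416 = -9578;  -8416 − 9578 = -17994;  -12657 − 17994 = -30651
-1608 − 360 = -1968;  -4416 − 1968 = -6384;  -9578 − 6384 = -15962;  -17994 − 15962 = -33956;  -30651 − 33956 = -64607
-1968 − 360 = -2328;  -6384 − 2328 = -8712;  -15962 − 8712 = -24674;  -33956 − 24674 = -58630;  -64607 − 58630 = -123237
-2328 − 360 = -2688;  -8712 − 2688 = -11400;  -24674 − 11400 = -36074;  -58630 − 36074 = -94704;  -123237 − 94704 = -217941

-217941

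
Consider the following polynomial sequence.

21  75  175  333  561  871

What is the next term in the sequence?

1275

54, 100, 158, 228, 310
46, 58, 70, 82
12, 12, 12
Constant third difference = 12, so extend:
82 + 12 = 94;  310 + 94 = 404;  871 + 404 = 1275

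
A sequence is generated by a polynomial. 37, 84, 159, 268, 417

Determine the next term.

612

D1: 47, 75, 109, 149
D2: 28, 34, 40
D3: 6, 6
Constant third difference = 6, so extend:
40 + 6 = 46;  149 + 46 = 195;  417 + 195 = 612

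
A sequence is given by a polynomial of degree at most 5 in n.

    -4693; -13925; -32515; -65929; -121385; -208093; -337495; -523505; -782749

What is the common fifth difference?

-240

Δ: -9232, -18590, -33414, -55456, -86708, -129402, -186010, -259244
Δ²: -9358, -14824, -22042, -31252, -42694, -56608, -73234
Δ³: -5466, -7218, -9210, -11442, -13914, -16626
Δ⁴: -1752, -1992, -2232, -2472, -2712
Δ⁵: -240, -240, -240, -240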